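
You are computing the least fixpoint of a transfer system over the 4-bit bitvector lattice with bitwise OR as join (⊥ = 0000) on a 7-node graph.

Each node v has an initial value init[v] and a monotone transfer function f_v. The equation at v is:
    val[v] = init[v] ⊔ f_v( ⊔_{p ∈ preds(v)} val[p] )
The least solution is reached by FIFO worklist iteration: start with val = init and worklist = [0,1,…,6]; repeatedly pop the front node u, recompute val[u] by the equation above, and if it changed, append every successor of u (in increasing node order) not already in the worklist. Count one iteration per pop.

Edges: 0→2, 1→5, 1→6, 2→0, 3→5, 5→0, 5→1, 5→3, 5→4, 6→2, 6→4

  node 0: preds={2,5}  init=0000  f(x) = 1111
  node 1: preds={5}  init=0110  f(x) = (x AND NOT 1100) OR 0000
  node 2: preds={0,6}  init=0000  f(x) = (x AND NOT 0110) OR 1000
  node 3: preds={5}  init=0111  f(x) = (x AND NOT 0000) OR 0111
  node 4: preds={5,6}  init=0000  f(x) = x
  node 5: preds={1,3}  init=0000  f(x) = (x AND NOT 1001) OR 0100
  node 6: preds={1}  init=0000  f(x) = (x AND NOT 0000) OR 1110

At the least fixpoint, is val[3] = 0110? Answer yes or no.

Iteration log — 12 steps:
  step 1. node 0  ⊔preds=0000  new=1111  old=0000  +wl: 
  step 2. node 1  ⊔preds=0000  new=0110  stable
  step 3. node 2  ⊔preds=1111  new=1001  old=0000  +wl: 0
  step 4. node 3  ⊔preds=0000  new=0111  stable
  step 5. node 4  ⊔preds=0000  new=0000  stable
  step 6. node 5  ⊔preds=0111  new=0110  old=0000  +wl: 1,3,4
  step 7. node 6  ⊔preds=0110  new=1110  old=0000  +wl: 2
  step 8. node 0  ⊔preds=1111  new=1111  stable
  step 9. node 1  ⊔preds=0110  new=0110  stable
  step 10. node 3  ⊔preds=0110  new=0111  stable
  step 11. node 4  ⊔preds=1110  new=1110  old=0000  +wl: 
  step 12. node 2  ⊔preds=1111  new=1001  stable

Least fixpoint reached:
  node 0: 1111
  node 1: 0110
  node 2: 1001
  node 3: 0111
  node 4: 1110
  node 5: 0110
  node 6: 1110

no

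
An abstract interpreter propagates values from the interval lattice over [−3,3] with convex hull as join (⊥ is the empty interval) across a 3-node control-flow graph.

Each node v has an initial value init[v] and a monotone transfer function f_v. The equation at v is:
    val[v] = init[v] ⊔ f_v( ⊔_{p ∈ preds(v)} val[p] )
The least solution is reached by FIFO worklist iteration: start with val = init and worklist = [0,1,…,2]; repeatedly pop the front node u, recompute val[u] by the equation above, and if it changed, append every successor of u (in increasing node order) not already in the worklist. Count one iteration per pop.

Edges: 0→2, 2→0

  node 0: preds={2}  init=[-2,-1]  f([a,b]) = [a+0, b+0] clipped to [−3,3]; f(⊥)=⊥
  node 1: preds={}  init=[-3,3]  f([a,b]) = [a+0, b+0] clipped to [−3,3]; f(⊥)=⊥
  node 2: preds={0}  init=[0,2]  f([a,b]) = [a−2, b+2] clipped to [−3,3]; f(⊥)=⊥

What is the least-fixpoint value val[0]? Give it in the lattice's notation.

Trace (5 dequeues):
  [1] u=0 | in [0,2] | out [-2,2] | prev [-2,-1] | push {}
  [2] u=1 | in ⊥ | out [-3,3] | ==
  [3] u=2 | in [-2,2] | out [-3,3] | prev [0,2] | push {0}
  [4] u=0 | in [-3,3] | out [-3,3] | prev [-2,2] | push {2}
  [5] u=2 | in [-3,3] | out [-3,3] | ==

Converged values:
  [0] [-3,3]
  [1] [-3,3]
  [2] [-3,3]

[-3,3]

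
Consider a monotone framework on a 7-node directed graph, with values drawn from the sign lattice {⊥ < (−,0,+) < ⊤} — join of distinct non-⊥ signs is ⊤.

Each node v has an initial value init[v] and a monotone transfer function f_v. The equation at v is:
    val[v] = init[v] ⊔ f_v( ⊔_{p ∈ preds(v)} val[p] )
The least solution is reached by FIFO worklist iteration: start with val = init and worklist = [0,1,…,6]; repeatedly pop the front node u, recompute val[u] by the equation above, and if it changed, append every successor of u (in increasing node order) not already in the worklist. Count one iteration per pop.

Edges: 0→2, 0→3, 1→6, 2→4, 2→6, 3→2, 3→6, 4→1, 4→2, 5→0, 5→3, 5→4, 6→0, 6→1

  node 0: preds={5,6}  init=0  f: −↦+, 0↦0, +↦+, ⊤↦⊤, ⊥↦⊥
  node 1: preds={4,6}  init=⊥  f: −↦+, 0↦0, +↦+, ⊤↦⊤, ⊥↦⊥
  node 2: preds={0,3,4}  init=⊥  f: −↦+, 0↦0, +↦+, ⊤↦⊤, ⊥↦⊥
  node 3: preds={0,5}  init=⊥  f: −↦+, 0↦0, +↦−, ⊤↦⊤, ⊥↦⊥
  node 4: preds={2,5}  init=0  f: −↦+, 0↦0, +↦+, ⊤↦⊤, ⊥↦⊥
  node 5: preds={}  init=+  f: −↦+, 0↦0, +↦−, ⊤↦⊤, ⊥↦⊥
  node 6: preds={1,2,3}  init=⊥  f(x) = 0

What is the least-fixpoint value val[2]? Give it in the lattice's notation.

Iteration log — 11 steps:
  step 1. node 0  ⊔preds=+  new=⊤  old=0  +wl: 
  step 2. node 1  ⊔preds=0  new=0  old=⊥  +wl: 
  step 3. node 2  ⊔preds=⊤  new=⊤  old=⊥  +wl: 
  step 4. node 3  ⊔preds=⊤  new=⊤  old=⊥  +wl: 2
  step 5. node 4  ⊔preds=⊤  new=⊤  old=0  +wl: 1
  step 6. node 5  ⊔preds=⊥  new=+  stable
  step 7. node 6  ⊔preds=⊤  new=0  old=⊥  +wl: 0
  step 8. node 2  ⊔preds=⊤  new=⊤  stable
  step 9. node 1  ⊔preds=⊤  new=⊤  old=0  +wl: 6
  step 10. node 0  ⊔preds=⊤  new=⊤  stable
  step 11. node 6  ⊔preds=⊤  new=0  stable

Least fixpoint reached:
  node 0: ⊤
  node 1: ⊤
  node 2: ⊤
  node 3: ⊤
  node 4: ⊤
  node 5: +
  node 6: 0

⊤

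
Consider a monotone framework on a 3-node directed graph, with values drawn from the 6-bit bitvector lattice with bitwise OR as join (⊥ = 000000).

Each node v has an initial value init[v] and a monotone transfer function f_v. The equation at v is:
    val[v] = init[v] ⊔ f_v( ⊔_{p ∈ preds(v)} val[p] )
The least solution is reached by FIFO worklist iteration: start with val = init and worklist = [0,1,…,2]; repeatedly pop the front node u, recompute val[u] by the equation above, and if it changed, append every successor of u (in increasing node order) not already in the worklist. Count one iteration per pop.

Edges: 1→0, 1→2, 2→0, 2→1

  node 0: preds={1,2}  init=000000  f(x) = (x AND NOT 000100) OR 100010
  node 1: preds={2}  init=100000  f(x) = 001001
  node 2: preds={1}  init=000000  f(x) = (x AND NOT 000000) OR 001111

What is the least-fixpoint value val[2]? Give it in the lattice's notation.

Worklist (5 pops):
  #1 pop 0: in=100000 → 100010 (was 000000); enqueue []
  #2 pop 1: in=000000 → 101001 (was 100000); enqueue [0]
  #3 pop 2: in=101001 → 101111 (was 000000); enqueue [1]
  #4 pop 0: in=101111 → 101011 (was 100010); enqueue []
  #5 pop 1: in=101111 → 101001 (no change)

Fixpoint:
  val[0] = 101011
  val[1] = 101001
  val[2] = 101111

101111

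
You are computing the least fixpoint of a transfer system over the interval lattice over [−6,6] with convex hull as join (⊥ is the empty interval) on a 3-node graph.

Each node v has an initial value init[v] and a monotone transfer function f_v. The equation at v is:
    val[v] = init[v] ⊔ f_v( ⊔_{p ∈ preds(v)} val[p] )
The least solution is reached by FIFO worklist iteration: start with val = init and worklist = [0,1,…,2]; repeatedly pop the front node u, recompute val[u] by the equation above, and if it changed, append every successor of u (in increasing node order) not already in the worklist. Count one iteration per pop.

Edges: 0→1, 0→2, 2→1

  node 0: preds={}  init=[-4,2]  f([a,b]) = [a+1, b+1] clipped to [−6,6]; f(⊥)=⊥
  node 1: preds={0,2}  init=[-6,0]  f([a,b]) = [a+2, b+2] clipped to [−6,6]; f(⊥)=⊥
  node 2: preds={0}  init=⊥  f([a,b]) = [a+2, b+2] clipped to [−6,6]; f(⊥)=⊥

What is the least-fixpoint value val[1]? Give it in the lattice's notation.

[-6,6]

Worklist (4 pops):
  #1 pop 0: in=⊥ → [-4,2] (no change)
  #2 pop 1: in=[-4,2] → [-6,4] (was [-6,0]); enqueue []
  #3 pop 2: in=[-4,2] → [-2,4] (was ⊥); enqueue [1]
  #4 pop 1: in=[-4,4] → [-6,6] (was [-6,4]); enqueue []

Fixpoint:
  val[0] = [-4,2]
  val[1] = [-6,6]
  val[2] = [-2,4]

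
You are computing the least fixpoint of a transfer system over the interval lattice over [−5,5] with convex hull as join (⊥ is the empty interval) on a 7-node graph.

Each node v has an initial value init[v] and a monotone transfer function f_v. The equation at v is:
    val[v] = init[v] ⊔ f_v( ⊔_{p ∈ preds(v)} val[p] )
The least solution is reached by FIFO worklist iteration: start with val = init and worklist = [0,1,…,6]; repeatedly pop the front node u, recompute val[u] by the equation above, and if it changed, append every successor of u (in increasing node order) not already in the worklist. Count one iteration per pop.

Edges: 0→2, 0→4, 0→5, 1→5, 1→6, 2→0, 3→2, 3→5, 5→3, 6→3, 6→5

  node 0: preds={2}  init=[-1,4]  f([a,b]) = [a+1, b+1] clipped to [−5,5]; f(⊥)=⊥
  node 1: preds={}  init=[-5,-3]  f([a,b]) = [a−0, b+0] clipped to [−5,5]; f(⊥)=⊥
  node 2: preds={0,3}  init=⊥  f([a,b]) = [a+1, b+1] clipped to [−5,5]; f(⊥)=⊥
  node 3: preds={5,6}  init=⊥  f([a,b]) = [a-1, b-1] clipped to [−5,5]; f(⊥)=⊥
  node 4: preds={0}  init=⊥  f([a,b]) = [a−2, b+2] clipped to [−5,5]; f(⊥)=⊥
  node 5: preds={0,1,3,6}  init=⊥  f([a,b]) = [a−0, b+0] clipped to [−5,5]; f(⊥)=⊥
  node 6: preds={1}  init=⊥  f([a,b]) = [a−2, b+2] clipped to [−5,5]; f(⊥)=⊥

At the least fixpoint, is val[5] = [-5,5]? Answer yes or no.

yes

Worklist (17 pops):
  #1 pop 0: in=⊥ → [-1,4] (no change)
  #2 pop 1: in=⊥ → [-5,-3] (no change)
  #3 pop 2: in=[-1,4] → [0,5] (was ⊥); enqueue [0]
  #4 pop 3: in=⊥ → ⊥ (no change)
  #5 pop 4: in=[-1,4] → [-3,5] (was ⊥); enqueue []
  #6 pop 5: in=[-5,4] → [-5,4] (was ⊥); enqueue [3]
  #7 pop 6: in=[-5,-3] → [-5,-1] (was ⊥); enqueue [5]
  #8 pop 0: in=[0,5] → [-1,5] (was [-1,4]); enqueue [2,4]
  #9 pop 3: in=[-5,4] → [-5,3] (was ⊥); enqueue []
  #10 pop 5: in=[-5,5] → [-5,5] (was [-5,4]); enqueue [3]
  #11 pop 2: in=[-5,5] → [-4,5] (was [0,5]); enqueue [0]
  #12 pop 4: in=[-1,5] → [-3,5] (no change)
  #13 pop 3: in=[-5,5] → [-5,4] (was [-5,3]); enqueue [2,5]
  #14 pop 0: in=[-4,5] → [-3,5] (was [-1,5]); enqueue [4]
  #15 pop 2: in=[-5,5] → [-4,5] (no change)
  #16 pop 5: in=[-5,5] → [-5,5] (no change)
  #17 pop 4: in=[-3,5] → [-5,5] (was [-3,5]); enqueue []

Fixpoint:
  val[0] = [-3,5]
  val[1] = [-5,-3]
  val[2] = [-4,5]
  val[3] = [-5,4]
  val[4] = [-5,5]
  val[5] = [-5,5]
  val[6] = [-5,-1]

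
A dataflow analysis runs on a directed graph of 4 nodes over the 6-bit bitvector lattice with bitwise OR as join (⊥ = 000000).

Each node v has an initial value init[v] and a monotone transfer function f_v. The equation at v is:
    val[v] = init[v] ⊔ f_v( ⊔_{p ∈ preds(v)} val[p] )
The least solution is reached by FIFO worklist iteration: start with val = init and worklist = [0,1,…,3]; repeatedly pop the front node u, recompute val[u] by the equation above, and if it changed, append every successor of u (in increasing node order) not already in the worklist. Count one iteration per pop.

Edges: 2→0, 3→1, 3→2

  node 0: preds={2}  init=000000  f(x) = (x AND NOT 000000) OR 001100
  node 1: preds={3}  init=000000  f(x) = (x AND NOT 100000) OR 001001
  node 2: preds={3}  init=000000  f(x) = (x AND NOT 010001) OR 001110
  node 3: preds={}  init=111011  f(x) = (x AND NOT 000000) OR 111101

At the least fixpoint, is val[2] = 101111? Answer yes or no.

Iteration log — 7 steps:
  step 1. node 0  ⊔preds=000000  new=001100  old=000000  +wl: 
  step 2. node 1  ⊔preds=111011  new=011011  old=000000  +wl: 
  step 3. node 2  ⊔preds=111011  new=101110  old=000000  +wl: 0
  step 4. node 3  ⊔preds=000000  new=111111  old=111011  +wl: 1,2
  step 5. node 0  ⊔preds=101110  new=101110  old=001100  +wl: 
  step 6. node 1  ⊔preds=111111  new=011111  old=011011  +wl: 
  step 7. node 2  ⊔preds=111111  new=101110  stable

Least fixpoint reached:
  node 0: 101110
  node 1: 011111
  node 2: 101110
  node 3: 111111

no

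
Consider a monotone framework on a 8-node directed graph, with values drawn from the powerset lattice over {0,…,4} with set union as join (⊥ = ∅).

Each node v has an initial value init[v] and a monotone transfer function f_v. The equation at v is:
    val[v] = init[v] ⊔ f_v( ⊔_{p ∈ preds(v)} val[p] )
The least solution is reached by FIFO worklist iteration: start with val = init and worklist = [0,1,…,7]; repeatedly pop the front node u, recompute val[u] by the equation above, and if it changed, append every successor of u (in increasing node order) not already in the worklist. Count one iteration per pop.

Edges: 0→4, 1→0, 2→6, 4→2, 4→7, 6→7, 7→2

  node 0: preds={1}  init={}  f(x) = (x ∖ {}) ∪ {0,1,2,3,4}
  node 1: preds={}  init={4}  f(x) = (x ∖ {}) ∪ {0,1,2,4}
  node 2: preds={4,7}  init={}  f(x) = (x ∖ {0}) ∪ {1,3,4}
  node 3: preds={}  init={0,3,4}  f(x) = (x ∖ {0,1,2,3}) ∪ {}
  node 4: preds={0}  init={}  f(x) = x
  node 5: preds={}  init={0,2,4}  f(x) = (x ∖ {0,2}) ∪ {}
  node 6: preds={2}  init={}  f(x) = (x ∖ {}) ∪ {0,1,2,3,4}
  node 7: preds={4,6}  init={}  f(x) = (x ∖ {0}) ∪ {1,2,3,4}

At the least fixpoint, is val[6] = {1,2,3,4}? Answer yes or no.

Worklist (11 pops):
  #1 pop 0: in={4} → {0,1,2,3,4} (was {}); enqueue []
  #2 pop 1: in={} → {0,1,2,4} (was {4}); enqueue [0]
  #3 pop 2: in={} → {1,3,4} (was {}); enqueue []
  #4 pop 3: in={} → {0,3,4} (no change)
  #5 pop 4: in={0,1,2,3,4} → {0,1,2,3,4} (was {}); enqueue [2]
  #6 pop 5: in={} → {0,2,4} (no change)
  #7 pop 6: in={1,3,4} → {0,1,2,3,4} (was {}); enqueue []
  #8 pop 7: in={0,1,2,3,4} → {1,2,3,4} (was {}); enqueue []
  #9 pop 0: in={0,1,2,4} → {0,1,2,3,4} (no change)
  #10 pop 2: in={0,1,2,3,4} → {1,2,3,4} (was {1,3,4}); enqueue [6]
  #11 pop 6: in={1,2,3,4} → {0,1,2,3,4} (no change)

Fixpoint:
  val[0] = {0,1,2,3,4}
  val[1] = {0,1,2,4}
  val[2] = {1,2,3,4}
  val[3] = {0,3,4}
  val[4] = {0,1,2,3,4}
  val[5] = {0,2,4}
  val[6] = {0,1,2,3,4}
  val[7] = {1,2,3,4}

no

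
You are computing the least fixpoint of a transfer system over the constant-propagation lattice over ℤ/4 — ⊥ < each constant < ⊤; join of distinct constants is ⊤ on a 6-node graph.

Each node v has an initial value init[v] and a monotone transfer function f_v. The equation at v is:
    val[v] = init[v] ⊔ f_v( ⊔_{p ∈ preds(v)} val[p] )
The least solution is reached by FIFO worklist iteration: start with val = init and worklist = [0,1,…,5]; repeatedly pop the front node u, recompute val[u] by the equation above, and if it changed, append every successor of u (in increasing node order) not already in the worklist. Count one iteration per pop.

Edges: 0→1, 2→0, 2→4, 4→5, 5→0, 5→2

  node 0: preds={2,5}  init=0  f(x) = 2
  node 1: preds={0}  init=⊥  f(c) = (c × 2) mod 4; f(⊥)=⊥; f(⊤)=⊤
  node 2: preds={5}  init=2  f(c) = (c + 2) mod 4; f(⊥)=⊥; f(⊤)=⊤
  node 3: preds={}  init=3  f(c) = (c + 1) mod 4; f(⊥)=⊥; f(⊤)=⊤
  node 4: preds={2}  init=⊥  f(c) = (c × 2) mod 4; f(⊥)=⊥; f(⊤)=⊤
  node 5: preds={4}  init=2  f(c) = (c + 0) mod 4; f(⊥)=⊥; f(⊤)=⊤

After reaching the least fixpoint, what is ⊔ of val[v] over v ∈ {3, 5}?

⊤

Worklist (8 pops):
  #1 pop 0: in=2 → ⊤ (was 0); enqueue []
  #2 pop 1: in=⊤ → ⊤ (was ⊥); enqueue []
  #3 pop 2: in=2 → ⊤ (was 2); enqueue [0]
  #4 pop 3: in=⊥ → 3 (no change)
  #5 pop 4: in=⊤ → ⊤ (was ⊥); enqueue []
  #6 pop 5: in=⊤ → ⊤ (was 2); enqueue [2]
  #7 pop 0: in=⊤ → ⊤ (no change)
  #8 pop 2: in=⊤ → ⊤ (no change)

Fixpoint:
  val[0] = ⊤
  val[1] = ⊤
  val[2] = ⊤
  val[3] = 3
  val[4] = ⊤
  val[5] = ⊤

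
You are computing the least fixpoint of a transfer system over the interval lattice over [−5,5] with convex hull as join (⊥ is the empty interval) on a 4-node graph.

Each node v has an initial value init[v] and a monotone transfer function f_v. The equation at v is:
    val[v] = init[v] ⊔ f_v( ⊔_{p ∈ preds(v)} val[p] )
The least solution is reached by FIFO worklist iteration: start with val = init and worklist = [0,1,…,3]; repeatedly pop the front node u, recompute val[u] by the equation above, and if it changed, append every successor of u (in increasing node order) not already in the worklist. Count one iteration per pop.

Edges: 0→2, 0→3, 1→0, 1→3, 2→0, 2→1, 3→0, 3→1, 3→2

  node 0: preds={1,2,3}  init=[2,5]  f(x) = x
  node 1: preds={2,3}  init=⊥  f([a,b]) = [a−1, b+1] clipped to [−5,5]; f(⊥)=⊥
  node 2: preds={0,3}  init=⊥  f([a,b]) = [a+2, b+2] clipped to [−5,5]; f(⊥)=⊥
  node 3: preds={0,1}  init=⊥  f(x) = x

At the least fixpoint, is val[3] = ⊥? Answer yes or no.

Iteration log — 42 steps:
  step 1. node 0  ⊔preds=⊥  new=[2,5]  stable
  step 2. node 1  ⊔preds=⊥  new=⊥  stable
  step 3. node 2  ⊔preds=[2,5]  new=[4,5]  old=⊥  +wl: 0,1
  step 4. node 3  ⊔preds=[2,5]  new=[2,5]  old=⊥  +wl: 2
  step 5. node 0  ⊔preds=[2,5]  new=[2,5]  stable
  step 6. node 1  ⊔preds=[2,5]  new=[1,5]  old=⊥  +wl: 0,3
  step 7. node 2  ⊔preds=[2,5]  new=[4,5]  stable
  step 8. node 0  ⊔preds=[1,5]  new=[1,5]  old=[2,5]  +wl: 2
  step 9. node 3  ⊔preds=[1,5]  new=[1,5]  old=[2,5]  +wl: 0,1
  step 10. node 2  ⊔preds=[1,5]  new=[3,5]  old=[4,5]  +wl: 
  step 11. node 0  ⊔preds=[1,5]  new=[1,5]  stable
  step 12. node 1  ⊔preds=[1,5]  new=[0,5]  old=[1,5]  +wl: 0,3
  step 13. node 0  ⊔preds=[0,5]  new=[0,5]  old=[1,5]  +wl: 2
  step 14. node 3  ⊔preds=[0,5]  new=[0,5]  old=[1,5]  +wl: 0,1
  step 15. node 2  ⊔preds=[0,5]  new=[2,5]  old=[3,5]  +wl: 
  step 16. node 0  ⊔preds=[0,5]  new=[0,5]  stable
  step 17. node 1  ⊔preds=[0,5]  new=[-1,5]  old=[0,5]  +wl: 0,3
  step 18. node 0  ⊔preds=[-1,5]  new=[-1,5]  old=[0,5]  +wl: 2
  step 19. node 3  ⊔preds=[-1,5]  new=[-1,5]  old=[0,5]  +wl: 0,1
  step 20. node 2  ⊔preds=[-1,5]  new=[1,5]  old=[2,5]  +wl: 
  step 21. node 0  ⊔preds=[-1,5]  new=[-1,5]  stable
  step 22. node 1  ⊔preds=[-1,5]  new=[-2,5]  old=[-1,5]  +wl: 0,3
  step 23. node 0  ⊔preds=[-2,5]  new=[-2,5]  old=[-1,5]  +wl: 2
  step 24. node 3  ⊔preds=[-2,5]  new=[-2,5]  old=[-1,5]  +wl: 0,1
  step 25. node 2  ⊔preds=[-2,5]  new=[0,5]  old=[1,5]  +wl: 
  step 26. node 0  ⊔preds=[-2,5]  new=[-2,5]  stable
  step 27. node 1  ⊔preds=[-2,5]  new=[-3,5]  old=[-2,5]  +wl: 0,3
  step 28. node 0  ⊔preds=[-3,5]  new=[-3,5]  old=[-2,5]  +wl: 2
  step 29. node 3  ⊔preds=[-3,5]  new=[-3,5]  old=[-2,5]  +wl: 0,1
  step 30. node 2  ⊔preds=[-3,5]  new=[-1,5]  old=[0,5]  +wl: 
  step 31. node 0  ⊔preds=[-3,5]  new=[-3,5]  stable
  step 32. node 1  ⊔preds=[-3,5]  new=[-4,5]  old=[-3,5]  +wl: 0,3
  step 33. node 0  ⊔preds=[-4,5]  new=[-4,5]  old=[-3,5]  +wl: 2
  step 34. node 3  ⊔preds=[-4,5]  new=[-4,5]  old=[-3,5]  +wl: 0,1
  step 35. node 2  ⊔preds=[-4,5]  new=[-2,5]  old=[-1,5]  +wl: 
  step 36. node 0  ⊔preds=[-4,5]  new=[-4,5]  stable
  step 37. node 1  ⊔preds=[-4,5]  new=[-5,5]  old=[-4,5]  +wl: 0,3
  step 38. node 0  ⊔preds=[-5,5]  new=[-5,5]  old=[-4,5]  +wl: 2
  step 39. node 3  ⊔preds=[-5,5]  new=[-5,5]  old=[-4,5]  +wl: 0,1
  step 40. node 2  ⊔preds=[-5,5]  new=[-3,5]  old=[-2,5]  +wl: 
  step 41. node 0  ⊔preds=[-5,5]  new=[-5,5]  stable
  step 42. node 1  ⊔preds=[-5,5]  new=[-5,5]  stable

Least fixpoint reached:
  node 0: [-5,5]
  node 1: [-5,5]
  node 2: [-3,5]
  node 3: [-5,5]

no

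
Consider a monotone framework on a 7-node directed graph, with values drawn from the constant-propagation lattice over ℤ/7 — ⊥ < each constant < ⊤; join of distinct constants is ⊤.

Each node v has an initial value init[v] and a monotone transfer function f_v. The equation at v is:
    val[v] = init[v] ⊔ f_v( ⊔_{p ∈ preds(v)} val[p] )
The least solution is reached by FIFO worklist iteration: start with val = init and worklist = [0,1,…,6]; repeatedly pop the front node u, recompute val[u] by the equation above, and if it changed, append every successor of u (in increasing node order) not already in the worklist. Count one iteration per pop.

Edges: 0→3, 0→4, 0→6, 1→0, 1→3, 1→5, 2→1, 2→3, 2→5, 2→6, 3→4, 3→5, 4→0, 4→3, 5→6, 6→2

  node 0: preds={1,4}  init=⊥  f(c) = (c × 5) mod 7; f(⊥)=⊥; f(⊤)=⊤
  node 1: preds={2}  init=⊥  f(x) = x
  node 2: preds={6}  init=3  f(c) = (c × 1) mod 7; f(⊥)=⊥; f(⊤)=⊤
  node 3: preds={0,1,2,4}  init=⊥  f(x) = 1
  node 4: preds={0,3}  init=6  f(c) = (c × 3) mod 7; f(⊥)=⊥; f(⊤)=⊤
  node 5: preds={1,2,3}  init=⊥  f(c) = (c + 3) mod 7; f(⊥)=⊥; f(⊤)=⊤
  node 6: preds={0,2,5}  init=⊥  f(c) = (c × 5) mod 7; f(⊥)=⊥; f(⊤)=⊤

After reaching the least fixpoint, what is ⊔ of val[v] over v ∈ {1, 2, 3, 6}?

Worklist (16 pops):
  #1 pop 0: in=6 → 2 (was ⊥); enqueue []
  #2 pop 1: in=3 → 3 (was ⊥); enqueue [0]
  #3 pop 2: in=⊥ → 3 (no change)
  #4 pop 3: in=⊤ → 1 (was ⊥); enqueue []
  #5 pop 4: in=⊤ → ⊤ (was 6); enqueue [3]
  #6 pop 5: in=⊤ → ⊤ (was ⊥); enqueue []
  #7 pop 6: in=⊤ → ⊤ (was ⊥); enqueue [2]
  #8 pop 0: in=⊤ → ⊤ (was 2); enqueue [4,6]
  #9 pop 3: in=⊤ → 1 (no change)
  #10 pop 2: in=⊤ → ⊤ (was 3); enqueue [1,3,5]
  #11 pop 4: in=⊤ → ⊤ (no change)
  #12 pop 6: in=⊤ → ⊤ (no change)
  #13 pop 1: in=⊤ → ⊤ (was 3); enqueue [0]
  #14 pop 3: in=⊤ → 1 (no change)
  #15 pop 5: in=⊤ → ⊤ (no change)
  #16 pop 0: in=⊤ → ⊤ (no change)

Fixpoint:
  val[0] = ⊤
  val[1] = ⊤
  val[2] = ⊤
  val[3] = 1
  val[4] = ⊤
  val[5] = ⊤
  val[6] = ⊤

⊤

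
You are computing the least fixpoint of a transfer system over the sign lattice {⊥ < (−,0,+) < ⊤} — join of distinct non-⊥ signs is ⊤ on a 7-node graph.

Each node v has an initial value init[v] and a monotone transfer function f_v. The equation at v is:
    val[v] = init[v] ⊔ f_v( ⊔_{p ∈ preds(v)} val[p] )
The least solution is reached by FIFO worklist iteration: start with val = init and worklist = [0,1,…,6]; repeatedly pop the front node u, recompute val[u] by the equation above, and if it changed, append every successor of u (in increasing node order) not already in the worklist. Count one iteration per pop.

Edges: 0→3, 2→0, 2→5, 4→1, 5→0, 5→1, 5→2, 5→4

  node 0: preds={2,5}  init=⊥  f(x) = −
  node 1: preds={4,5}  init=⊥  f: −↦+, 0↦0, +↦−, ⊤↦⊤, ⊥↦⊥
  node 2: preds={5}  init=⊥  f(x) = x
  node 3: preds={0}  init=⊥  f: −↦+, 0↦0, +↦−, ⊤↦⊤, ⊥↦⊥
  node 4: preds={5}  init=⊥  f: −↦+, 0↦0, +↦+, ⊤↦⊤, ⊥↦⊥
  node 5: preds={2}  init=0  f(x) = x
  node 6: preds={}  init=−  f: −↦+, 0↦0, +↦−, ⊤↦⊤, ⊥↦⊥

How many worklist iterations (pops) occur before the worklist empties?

Iteration log — 9 steps:
  step 1. node 0  ⊔preds=0  new=−  old=⊥  +wl: 
  step 2. node 1  ⊔preds=0  new=0  old=⊥  +wl: 
  step 3. node 2  ⊔preds=0  new=0  old=⊥  +wl: 0
  step 4. node 3  ⊔preds=−  new=+  old=⊥  +wl: 
  step 5. node 4  ⊔preds=0  new=0  old=⊥  +wl: 1
  step 6. node 5  ⊔preds=0  new=0  stable
  step 7. node 6  ⊔preds=⊥  new=−  stable
  step 8. node 0  ⊔preds=0  new=−  stable
  step 9. node 1  ⊔preds=0  new=0  stable

Least fixpoint reached:
  node 0: −
  node 1: 0
  node 2: 0
  node 3: +
  node 4: 0
  node 5: 0
  node 6: −

9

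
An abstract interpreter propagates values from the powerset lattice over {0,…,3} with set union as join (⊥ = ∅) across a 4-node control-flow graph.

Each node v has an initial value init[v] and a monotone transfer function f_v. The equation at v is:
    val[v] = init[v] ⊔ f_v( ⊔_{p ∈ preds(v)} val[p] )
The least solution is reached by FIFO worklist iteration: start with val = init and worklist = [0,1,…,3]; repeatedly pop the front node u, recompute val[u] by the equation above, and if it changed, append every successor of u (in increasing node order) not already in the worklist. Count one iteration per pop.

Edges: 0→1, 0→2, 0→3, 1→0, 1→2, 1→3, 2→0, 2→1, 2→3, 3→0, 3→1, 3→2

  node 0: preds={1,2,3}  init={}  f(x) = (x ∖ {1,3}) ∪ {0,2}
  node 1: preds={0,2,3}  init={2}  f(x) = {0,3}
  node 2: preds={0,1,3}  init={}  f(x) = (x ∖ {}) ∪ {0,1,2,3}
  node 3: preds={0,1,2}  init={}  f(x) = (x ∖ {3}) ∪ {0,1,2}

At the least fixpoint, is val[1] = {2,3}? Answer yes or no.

Worklist (7 pops):
  #1 pop 0: in={2} → {0,2} (was {}); enqueue []
  #2 pop 1: in={0,2} → {0,2,3} (was {2}); enqueue [0]
  #3 pop 2: in={0,2,3} → {0,1,2,3} (was {}); enqueue [1]
  #4 pop 3: in={0,1,2,3} → {0,1,2} (was {}); enqueue [2]
  #5 pop 0: in={0,1,2,3} → {0,2} (no change)
  #6 pop 1: in={0,1,2,3} → {0,2,3} (no change)
  #7 pop 2: in={0,1,2,3} → {0,1,2,3} (no change)

Fixpoint:
  val[0] = {0,2}
  val[1] = {0,2,3}
  val[2] = {0,1,2,3}
  val[3] = {0,1,2}

no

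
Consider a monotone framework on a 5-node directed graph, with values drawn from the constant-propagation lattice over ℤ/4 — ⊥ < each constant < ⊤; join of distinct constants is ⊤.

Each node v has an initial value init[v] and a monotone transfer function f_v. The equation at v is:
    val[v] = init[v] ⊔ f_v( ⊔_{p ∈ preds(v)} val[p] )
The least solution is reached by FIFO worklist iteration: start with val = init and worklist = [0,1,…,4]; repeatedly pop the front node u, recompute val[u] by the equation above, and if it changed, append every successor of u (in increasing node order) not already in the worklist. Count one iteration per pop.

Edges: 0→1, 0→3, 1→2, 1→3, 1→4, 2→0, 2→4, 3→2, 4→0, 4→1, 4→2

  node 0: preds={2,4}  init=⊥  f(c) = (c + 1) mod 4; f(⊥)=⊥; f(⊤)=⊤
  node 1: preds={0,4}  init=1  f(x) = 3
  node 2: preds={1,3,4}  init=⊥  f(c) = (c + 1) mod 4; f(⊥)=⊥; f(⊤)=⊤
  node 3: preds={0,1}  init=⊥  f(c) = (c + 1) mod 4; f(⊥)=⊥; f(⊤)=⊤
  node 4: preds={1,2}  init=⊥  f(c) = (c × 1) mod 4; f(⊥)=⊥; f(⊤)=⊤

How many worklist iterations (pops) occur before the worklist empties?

9

Iteration log — 9 steps:
  step 1. node 0  ⊔preds=⊥  new=⊥  stable
  step 2. node 1  ⊔preds=⊥  new=⊤  old=1  +wl: 
  step 3. node 2  ⊔preds=⊤  new=⊤  old=⊥  +wl: 0
  step 4. node 3  ⊔preds=⊤  new=⊤  old=⊥  +wl: 2
  step 5. node 4  ⊔preds=⊤  new=⊤  old=⊥  +wl: 1
  step 6. node 0  ⊔preds=⊤  new=⊤  old=⊥  +wl: 3
  step 7. node 2  ⊔preds=⊤  new=⊤  stable
  step 8. node 1  ⊔preds=⊤  new=⊤  stable
  step 9. node 3  ⊔preds=⊤  new=⊤  stable

Least fixpoint reached:
  node 0: ⊤
  node 1: ⊤
  node 2: ⊤
  node 3: ⊤
  node 4: ⊤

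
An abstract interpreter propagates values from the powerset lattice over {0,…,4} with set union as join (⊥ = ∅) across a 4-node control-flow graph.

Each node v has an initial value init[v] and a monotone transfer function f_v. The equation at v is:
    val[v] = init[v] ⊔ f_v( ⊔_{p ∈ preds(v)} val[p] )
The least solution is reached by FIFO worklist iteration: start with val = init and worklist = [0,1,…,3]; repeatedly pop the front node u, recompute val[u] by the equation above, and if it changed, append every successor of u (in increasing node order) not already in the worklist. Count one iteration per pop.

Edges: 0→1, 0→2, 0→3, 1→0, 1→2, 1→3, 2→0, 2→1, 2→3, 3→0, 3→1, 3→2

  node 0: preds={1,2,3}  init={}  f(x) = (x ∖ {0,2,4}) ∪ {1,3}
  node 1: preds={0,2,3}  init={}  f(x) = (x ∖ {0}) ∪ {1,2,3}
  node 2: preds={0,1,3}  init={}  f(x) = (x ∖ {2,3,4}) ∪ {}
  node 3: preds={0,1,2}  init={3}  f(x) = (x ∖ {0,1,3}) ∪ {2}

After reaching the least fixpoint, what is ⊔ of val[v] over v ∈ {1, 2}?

{1,2,3}

Iteration log — 7 steps:
  step 1. node 0  ⊔preds={3}  new={1,3}  old={}  +wl: 
  step 2. node 1  ⊔preds={1,3}  new={1,2,3}  old={}  +wl: 0
  step 3. node 2  ⊔preds={1,2,3}  new={1}  old={}  +wl: 1
  step 4. node 3  ⊔preds={1,2,3}  new={2,3}  old={3}  +wl: 2
  step 5. node 0  ⊔preds={1,2,3}  new={1,3}  stable
  step 6. node 1  ⊔preds={1,2,3}  new={1,2,3}  stable
  step 7. node 2  ⊔preds={1,2,3}  new={1}  stable

Least fixpoint reached:
  node 0: {1,3}
  node 1: {1,2,3}
  node 2: {1}
  node 3: {2,3}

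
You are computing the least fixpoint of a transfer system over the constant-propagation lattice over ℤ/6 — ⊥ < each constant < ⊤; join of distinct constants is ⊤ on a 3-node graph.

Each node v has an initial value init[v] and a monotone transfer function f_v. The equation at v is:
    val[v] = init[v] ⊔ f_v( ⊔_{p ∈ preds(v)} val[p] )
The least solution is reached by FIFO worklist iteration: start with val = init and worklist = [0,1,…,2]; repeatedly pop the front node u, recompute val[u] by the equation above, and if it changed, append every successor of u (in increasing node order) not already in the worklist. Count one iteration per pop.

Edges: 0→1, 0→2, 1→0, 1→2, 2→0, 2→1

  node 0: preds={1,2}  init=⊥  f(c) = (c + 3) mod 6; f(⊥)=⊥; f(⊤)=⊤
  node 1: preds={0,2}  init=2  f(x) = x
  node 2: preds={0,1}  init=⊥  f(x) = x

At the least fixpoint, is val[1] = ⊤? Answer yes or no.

yes

Trace (6 dequeues):
  [1] u=0 | in 2 | out 5 | prev ⊥ | push {}
  [2] u=1 | in 5 | out ⊤ | prev 2 | push {0}
  [3] u=2 | in ⊤ | out ⊤ | prev ⊥ | push {1}
  [4] u=0 | in ⊤ | out ⊤ | prev 5 | push {2}
  [5] u=1 | in ⊤ | out ⊤ | ==
  [6] u=2 | in ⊤ | out ⊤ | ==

Converged values:
  [0] ⊤
  [1] ⊤
  [2] ⊤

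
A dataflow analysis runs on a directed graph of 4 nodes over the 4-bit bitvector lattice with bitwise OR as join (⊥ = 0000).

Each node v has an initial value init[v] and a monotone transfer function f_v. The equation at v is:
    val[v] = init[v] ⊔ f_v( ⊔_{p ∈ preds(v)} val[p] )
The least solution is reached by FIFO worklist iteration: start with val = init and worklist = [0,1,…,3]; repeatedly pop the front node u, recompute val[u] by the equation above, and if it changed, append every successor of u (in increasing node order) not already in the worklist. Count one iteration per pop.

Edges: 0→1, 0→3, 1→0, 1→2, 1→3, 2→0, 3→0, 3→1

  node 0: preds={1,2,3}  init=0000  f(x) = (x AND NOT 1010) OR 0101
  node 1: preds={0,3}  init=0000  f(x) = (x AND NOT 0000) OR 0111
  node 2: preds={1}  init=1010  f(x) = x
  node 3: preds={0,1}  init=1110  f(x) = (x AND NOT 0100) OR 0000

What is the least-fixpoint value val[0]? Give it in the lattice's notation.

Worklist (6 pops):
  #1 pop 0: in=1110 → 0101 (was 0000); enqueue []
  #2 pop 1: in=1111 → 1111 (was 0000); enqueue [0]
  #3 pop 2: in=1111 → 1111 (was 1010); enqueue []
  #4 pop 3: in=1111 → 1111 (was 1110); enqueue [1]
  #5 pop 0: in=1111 → 0101 (no change)
  #6 pop 1: in=1111 → 1111 (no change)

Fixpoint:
  val[0] = 0101
  val[1] = 1111
  val[2] = 1111
  val[3] = 1111

0101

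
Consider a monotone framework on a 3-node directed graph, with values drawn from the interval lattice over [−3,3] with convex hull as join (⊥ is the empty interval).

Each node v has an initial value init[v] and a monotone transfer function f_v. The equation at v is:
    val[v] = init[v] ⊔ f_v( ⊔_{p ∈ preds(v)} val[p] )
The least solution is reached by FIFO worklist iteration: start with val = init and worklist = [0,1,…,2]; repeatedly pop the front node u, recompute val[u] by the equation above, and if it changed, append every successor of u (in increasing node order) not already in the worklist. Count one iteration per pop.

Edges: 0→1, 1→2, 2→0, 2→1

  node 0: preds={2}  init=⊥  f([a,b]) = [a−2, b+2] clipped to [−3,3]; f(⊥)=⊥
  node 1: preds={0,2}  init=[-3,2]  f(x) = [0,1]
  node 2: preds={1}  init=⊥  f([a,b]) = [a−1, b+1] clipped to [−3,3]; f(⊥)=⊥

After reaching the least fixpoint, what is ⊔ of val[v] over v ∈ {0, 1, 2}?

Trace (5 dequeues):
  [1] u=0 | in ⊥ | out ⊥ | ==
  [2] u=1 | in ⊥ | out [-3,2] | ==
  [3] u=2 | in [-3,2] | out [-3,3] | prev ⊥ | push {0,1}
  [4] u=0 | in [-3,3] | out [-3,3] | prev ⊥ | push {}
  [5] u=1 | in [-3,3] | out [-3,2] | ==

Converged values:
  [0] [-3,3]
  [1] [-3,2]
  [2] [-3,3]

[-3,3]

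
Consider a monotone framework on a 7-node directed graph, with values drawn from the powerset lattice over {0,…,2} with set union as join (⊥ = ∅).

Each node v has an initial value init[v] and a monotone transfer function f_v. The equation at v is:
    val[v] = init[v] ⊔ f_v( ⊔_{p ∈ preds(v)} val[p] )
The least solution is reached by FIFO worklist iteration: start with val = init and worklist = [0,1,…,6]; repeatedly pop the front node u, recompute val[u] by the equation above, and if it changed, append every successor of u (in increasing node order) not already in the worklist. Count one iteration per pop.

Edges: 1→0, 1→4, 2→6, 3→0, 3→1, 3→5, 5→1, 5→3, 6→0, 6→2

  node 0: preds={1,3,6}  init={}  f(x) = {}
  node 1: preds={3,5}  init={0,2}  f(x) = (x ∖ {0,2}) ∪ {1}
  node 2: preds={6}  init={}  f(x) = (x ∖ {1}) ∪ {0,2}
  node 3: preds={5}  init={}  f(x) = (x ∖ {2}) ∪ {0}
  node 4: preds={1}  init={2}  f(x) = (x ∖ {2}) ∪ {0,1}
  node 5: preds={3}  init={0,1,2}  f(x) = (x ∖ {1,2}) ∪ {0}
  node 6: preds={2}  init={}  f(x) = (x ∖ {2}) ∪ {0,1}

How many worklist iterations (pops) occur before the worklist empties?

Trace (10 dequeues):
  [1] u=0 | in {0,2} | out {} | ==
  [2] u=1 | in {0,1,2} | out {0,1,2} | prev {0,2} | push {0}
  [3] u=2 | in {} | out {0,2} | prev {} | push {}
  [4] u=3 | in {0,1,2} | out {0,1} | prev {} | push {1}
  [5] u=4 | in {0,1,2} | out {0,1,2} | prev {2} | push {}
  [6] u=5 | in {0,1} | out {0,1,2} | ==
  [7] u=6 | in {0,2} | out {0,1} | prev {} | push {2}
  [8] u=0 | in {0,1,2} | out {} | ==
  [9] u=1 | in {0,1,2} | out {0,1,2} | ==
  [10] u=2 | in {0,1} | out {0,2} | ==

Converged values:
  [0] {}
  [1] {0,1,2}
  [2] {0,2}
  [3] {0,1}
  [4] {0,1,2}
  [5] {0,1,2}
  [6] {0,1}

10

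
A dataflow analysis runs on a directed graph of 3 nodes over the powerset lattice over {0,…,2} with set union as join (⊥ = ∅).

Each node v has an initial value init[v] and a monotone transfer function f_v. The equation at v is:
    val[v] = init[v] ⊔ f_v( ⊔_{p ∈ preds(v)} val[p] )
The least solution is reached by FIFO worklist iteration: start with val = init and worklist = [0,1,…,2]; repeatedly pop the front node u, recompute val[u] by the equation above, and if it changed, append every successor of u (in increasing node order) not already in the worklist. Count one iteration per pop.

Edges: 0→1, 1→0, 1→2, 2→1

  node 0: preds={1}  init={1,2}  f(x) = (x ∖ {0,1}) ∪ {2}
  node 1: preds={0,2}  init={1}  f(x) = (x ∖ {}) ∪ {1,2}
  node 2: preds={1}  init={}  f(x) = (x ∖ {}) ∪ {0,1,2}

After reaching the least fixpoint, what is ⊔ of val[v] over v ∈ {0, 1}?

{0,1,2}

Iteration log — 7 steps:
  step 1. node 0  ⊔preds={1}  new={1,2}  stable
  step 2. node 1  ⊔preds={1,2}  new={1,2}  old={1}  +wl: 0
  step 3. node 2  ⊔preds={1,2}  new={0,1,2}  old={}  +wl: 1
  step 4. node 0  ⊔preds={1,2}  new={1,2}  stable
  step 5. node 1  ⊔preds={0,1,2}  new={0,1,2}  old={1,2}  +wl: 0,2
  step 6. node 0  ⊔preds={0,1,2}  new={1,2}  stable
  step 7. node 2  ⊔preds={0,1,2}  new={0,1,2}  stable

Least fixpoint reached:
  node 0: {1,2}
  node 1: {0,1,2}
  node 2: {0,1,2}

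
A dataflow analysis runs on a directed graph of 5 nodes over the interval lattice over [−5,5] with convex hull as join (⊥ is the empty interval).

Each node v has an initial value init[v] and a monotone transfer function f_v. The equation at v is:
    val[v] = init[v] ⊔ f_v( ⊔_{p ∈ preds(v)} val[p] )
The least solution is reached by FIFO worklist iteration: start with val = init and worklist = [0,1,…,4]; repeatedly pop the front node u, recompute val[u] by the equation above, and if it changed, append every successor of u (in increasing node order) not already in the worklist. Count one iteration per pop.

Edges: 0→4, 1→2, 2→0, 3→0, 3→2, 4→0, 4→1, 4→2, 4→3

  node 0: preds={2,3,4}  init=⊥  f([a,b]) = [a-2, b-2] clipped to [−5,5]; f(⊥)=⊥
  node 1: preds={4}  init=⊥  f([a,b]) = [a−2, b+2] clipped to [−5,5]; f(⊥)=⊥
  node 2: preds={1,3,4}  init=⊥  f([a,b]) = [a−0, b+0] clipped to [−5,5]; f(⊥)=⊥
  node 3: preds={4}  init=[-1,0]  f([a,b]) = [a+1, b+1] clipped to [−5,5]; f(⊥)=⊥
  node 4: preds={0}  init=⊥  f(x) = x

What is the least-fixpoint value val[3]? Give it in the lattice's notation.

[-4,0]

Iteration log — 16 steps:
  step 1. node 0  ⊔preds=[-1,0]  new=[-3,-2]  old=⊥  +wl: 
  step 2. node 1  ⊔preds=⊥  new=⊥  stable
  step 3. node 2  ⊔preds=[-1,0]  new=[-1,0]  old=⊥  +wl: 0
  step 4. node 3  ⊔preds=⊥  new=[-1,0]  stable
  step 5. node 4  ⊔preds=[-3,-2]  new=[-3,-2]  old=⊥  +wl: 1,2,3
  step 6. node 0  ⊔preds=[-3,0]  new=[-5,-2]  old=[-3,-2]  +wl: 4
  step 7. node 1  ⊔preds=[-3,-2]  new=[-5,0]  old=⊥  +wl: 
  step 8. node 2  ⊔preds=[-5,0]  new=[-5,0]  old=[-1,0]  +wl: 0
  step 9. node 3  ⊔preds=[-3,-2]  new=[-2,0]  old=[-1,0]  +wl: 2
  step 10. node 4  ⊔preds=[-5,-2]  new=[-5,-2]  old=[-3,-2]  +wl: 1,3
  step 11. node 0  ⊔preds=[-5,0]  new=[-5,-2]  stable
  step 12. node 2  ⊔preds=[-5,0]  new=[-5,0]  stable
  step 13. node 1  ⊔preds=[-5,-2]  new=[-5,0]  stable
  step 14. node 3  ⊔preds=[-5,-2]  new=[-4,0]  old=[-2,0]  +wl: 0,2
  step 15. node 0  ⊔preds=[-5,0]  new=[-5,-2]  stable
  step 16. node 2  ⊔preds=[-5,0]  new=[-5,0]  stable

Least fixpoint reached:
  node 0: [-5,-2]
  node 1: [-5,0]
  node 2: [-5,0]
  node 3: [-4,0]
  node 4: [-5,-2]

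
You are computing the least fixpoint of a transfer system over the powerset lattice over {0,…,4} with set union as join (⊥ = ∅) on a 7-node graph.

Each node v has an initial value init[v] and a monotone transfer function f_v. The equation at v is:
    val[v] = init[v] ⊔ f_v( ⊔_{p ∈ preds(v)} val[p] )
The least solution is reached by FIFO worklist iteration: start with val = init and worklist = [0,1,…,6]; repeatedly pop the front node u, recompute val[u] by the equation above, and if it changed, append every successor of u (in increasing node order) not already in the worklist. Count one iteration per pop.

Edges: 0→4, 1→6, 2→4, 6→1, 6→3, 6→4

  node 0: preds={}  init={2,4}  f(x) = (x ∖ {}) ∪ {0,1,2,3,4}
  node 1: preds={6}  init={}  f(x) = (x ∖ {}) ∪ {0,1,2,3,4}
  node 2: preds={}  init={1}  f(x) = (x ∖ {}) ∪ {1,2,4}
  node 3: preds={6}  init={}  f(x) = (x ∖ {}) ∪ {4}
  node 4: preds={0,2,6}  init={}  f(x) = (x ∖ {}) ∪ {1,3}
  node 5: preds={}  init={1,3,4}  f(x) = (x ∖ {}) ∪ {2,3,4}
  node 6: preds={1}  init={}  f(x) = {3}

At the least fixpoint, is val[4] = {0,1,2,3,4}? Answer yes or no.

yes

Trace (10 dequeues):
  [1] u=0 | in {} | out {0,1,2,3,4} | prev {2,4} | push {}
  [2] u=1 | in {} | out {0,1,2,3,4} | prev {} | push {}
  [3] u=2 | in {} | out {1,2,4} | prev {1} | push {}
  [4] u=3 | in {} | out {4} | prev {} | push {}
  [5] u=4 | in {0,1,2,3,4} | out {0,1,2,3,4} | prev {} | push {}
  [6] u=5 | in {} | out {1,2,3,4} | prev {1,3,4} | push {}
  [7] u=6 | in {0,1,2,3,4} | out {3} | prev {} | push {1,3,4}
  [8] u=1 | in {3} | out {0,1,2,3,4} | ==
  [9] u=3 | in {3} | out {3,4} | prev {4} | push {}
  [10] u=4 | in {0,1,2,3,4} | out {0,1,2,3,4} | ==

Converged values:
  [0] {0,1,2,3,4}
  [1] {0,1,2,3,4}
  [2] {1,2,4}
  [3] {3,4}
  [4] {0,1,2,3,4}
  [5] {1,2,3,4}
  [6] {3}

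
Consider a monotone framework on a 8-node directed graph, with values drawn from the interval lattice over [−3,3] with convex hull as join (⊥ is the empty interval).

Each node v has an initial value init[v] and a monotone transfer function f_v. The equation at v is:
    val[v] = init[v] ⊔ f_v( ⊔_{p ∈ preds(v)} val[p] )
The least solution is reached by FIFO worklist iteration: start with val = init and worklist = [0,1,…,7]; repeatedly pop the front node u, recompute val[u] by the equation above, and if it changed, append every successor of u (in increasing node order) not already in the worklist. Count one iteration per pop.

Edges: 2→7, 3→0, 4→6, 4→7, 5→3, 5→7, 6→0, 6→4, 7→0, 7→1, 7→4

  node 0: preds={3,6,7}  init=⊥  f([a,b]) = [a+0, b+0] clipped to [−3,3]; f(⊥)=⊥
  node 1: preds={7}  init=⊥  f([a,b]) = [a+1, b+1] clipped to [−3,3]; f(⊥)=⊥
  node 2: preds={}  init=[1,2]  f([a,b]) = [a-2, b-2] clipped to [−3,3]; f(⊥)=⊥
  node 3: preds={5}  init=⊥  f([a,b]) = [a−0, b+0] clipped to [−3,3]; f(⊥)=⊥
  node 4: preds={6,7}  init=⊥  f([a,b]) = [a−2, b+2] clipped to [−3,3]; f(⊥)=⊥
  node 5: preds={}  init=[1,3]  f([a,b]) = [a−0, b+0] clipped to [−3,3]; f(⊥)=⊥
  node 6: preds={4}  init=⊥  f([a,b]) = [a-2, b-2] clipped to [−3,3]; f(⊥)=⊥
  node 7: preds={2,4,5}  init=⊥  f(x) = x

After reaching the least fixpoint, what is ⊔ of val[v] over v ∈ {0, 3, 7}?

[-3,3]

Trace (21 dequeues):
  [1] u=0 | in ⊥ | out ⊥ | ==
  [2] u=1 | in ⊥ | out ⊥ | ==
  [3] u=2 | in ⊥ | out [1,2] | ==
  [4] u=3 | in [1,3] | out [1,3] | prev ⊥ | push {0}
  [5] u=4 | in ⊥ | out ⊥ | ==
  [6] u=5 | in ⊥ | out [1,3] | ==
  [7] u=6 | in ⊥ | out ⊥ | ==
  [8] u=7 | in [1,3] | out [1,3] | prev ⊥ | push {1,4}
  [9] u=0 | in [1,3] | out [1,3] | prev ⊥ | push {}
  [10] u=1 | in [1,3] | out [2,3] | prev ⊥ | push {}
  [11] u=4 | in [1,3] | out [-1,3] | prev ⊥ | push {6,7}
  [12] u=6 | in [-1,3] | out [-3,1] | prev ⊥ | push {0,4}
  [13] u=7 | in [-1,3] | out [-1,3] | prev [1,3] | push {1}
  [14] u=0 | in [-3,3] | out [-3,3] | prev [1,3] | push {}
  [15] u=4 | in [-3,3] | out [-3,3] | prev [-1,3] | push {6,7}
  [16] u=1 | in [-1,3] | out [0,3] | prev [2,3] | push {}
  [17] u=6 | in [-3,3] | out [-3,1] | ==
  [18] u=7 | in [-3,3] | out [-3,3] | prev [-1,3] | push {0,1,4}
  [19] u=0 | in [-3,3] | out [-3,3] | ==
  [20] u=1 | in [-3,3] | out [-2,3] | prev [0,3] | push {}
  [21] u=4 | in [-3,3] | out [-3,3] | ==

Converged values:
  [0] [-3,3]
  [1] [-2,3]
  [2] [1,2]
  [3] [1,3]
  [4] [-3,3]
  [5] [1,3]
  [6] [-3,1]
  [7] [-3,3]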